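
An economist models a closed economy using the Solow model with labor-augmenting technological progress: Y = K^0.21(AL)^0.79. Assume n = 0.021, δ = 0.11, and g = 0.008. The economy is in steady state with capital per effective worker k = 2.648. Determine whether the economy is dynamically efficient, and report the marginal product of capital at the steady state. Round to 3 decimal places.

dynamically inefficient; MPK ≈ 0.097

n + g + δ = 0.021 + 0.008 + 0.11 = 0.139.
MPK = 0.21·k^(0.21−1) = 0.21·2.648^(-0.79) ≈ 0.0973.
MPK < 0.139, so the economy is dynamically inefficient (over-saving).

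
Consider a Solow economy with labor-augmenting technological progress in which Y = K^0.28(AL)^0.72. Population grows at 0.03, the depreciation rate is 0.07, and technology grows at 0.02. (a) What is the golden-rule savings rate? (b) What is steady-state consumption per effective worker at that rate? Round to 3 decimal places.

The effective depreciation rate is n + g + δ = 0.03 + 0.02 + 0.07 = 0.12.
For Cobb-Douglas, s_gold equals capital's share: s_gold = 0.28.
Golden rule sets MPK = n+g+δ: 0.28·k^(0.28−1) = 0.12, so k_gold = (0.28/0.12)^(1/0.72) ≈ 3.2440.
y_gold = 3.2440^0.28 ≈ 1.3903; c_gold = (1−0.28)·y_gold ≈ 1.0010.

(a) s_gold = 0.280; (b) c_gold ≈ 1.001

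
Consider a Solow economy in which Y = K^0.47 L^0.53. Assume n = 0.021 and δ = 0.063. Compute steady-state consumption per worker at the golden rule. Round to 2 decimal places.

Break-even investment rate: n + δ = 0.021 + 0.063 = 0.084.
Golden rule sets MPK = n+δ: 0.47·k^(0.47−1) = 0.084, so k_gold = (0.47/0.084)^(1/0.53) ≈ 25.7619.
y_gold = 25.7619^0.47 ≈ 4.6043.
c_gold = y_gold − (n+δ)·k_gold = 4.6043 − 0.084·25.7619 ≈ 2.4403.

c_gold ≈ 2.44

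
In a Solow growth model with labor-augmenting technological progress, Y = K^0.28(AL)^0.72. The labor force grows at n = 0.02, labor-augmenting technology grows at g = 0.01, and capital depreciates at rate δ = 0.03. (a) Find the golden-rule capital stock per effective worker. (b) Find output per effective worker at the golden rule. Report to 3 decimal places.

n + g + δ = 0.02 + 0.01 + 0.03 = 0.06.
Setting f'(k) = n+g+δ gives 0.28·k^(0.28−1) = 0.06, hence k_gold = (0.28/0.06)^(1/0.72) ≈ 8.4952.
y_gold = 8.4952^0.28 ≈ 1.8204.

(a) k_gold ≈ 8.495; (b) y_gold ≈ 1.820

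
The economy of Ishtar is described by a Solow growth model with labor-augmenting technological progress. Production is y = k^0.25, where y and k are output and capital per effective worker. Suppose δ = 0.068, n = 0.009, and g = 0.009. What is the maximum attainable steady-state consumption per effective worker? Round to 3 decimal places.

Break-even investment rate: n + g + δ = 0.009 + 0.009 + 0.068 = 0.086.
Golden rule sets MPK = n+g+δ: 0.25·k^(0.25−1) = 0.086, so k_gold = (0.25/0.086)^(1/0.75) ≈ 4.1488.
y_gold = 4.1488^0.25 ≈ 1.4272.
c_gold = y_gold − (n+g+δ)·k_gold = 1.4272 − 0.086·4.1488 ≈ 1.0704.

c_gold ≈ 1.070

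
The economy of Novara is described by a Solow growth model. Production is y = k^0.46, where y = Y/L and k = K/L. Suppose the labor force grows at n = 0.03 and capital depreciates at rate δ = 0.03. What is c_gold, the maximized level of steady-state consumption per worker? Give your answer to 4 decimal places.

c_gold ≈ 3.0616

The effective depreciation rate is n + δ = 0.03 + 0.03 = 0.06.
Maximizing c = f(k) − (n+δ)·k gives f'(k) = n+δ, i.e. 0.46·k^(0.46−1) = 0.06, so k_gold = (0.46/0.06)^(1/0.54) ≈ 43.4671.
y_gold = 43.4671^0.46 ≈ 5.6696.
c_gold = y_gold − (n+δ)·k_gold = 5.6696 − 0.06·43.4671 ≈ 3.0616.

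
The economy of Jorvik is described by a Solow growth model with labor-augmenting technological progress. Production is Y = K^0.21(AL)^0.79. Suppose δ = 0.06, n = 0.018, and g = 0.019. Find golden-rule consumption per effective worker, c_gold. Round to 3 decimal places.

The effective depreciation rate is n + g + δ = 0.018 + 0.019 + 0.06 = 0.097.
Setting f'(k) = n+g+δ gives 0.21·k^(0.21−1) = 0.097, hence k_gold = (0.21/0.097)^(1/0.79) ≈ 2.6584.
y_gold = 2.6584^0.21 ≈ 1.2279.
c_gold = y_gold − (n+g+δ)·k_gold = 1.2279 − 0.097·2.6584 ≈ 0.9701.

c_gold ≈ 0.970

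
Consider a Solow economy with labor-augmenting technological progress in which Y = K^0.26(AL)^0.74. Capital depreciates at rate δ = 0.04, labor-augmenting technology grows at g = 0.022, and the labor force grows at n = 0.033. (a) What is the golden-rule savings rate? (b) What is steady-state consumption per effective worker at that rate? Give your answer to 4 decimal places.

The effective depreciation rate is n + g + δ = 0.033 + 0.022 + 0.04 = 0.095.
For Cobb-Douglas, s_gold equals capital's share: s_gold = 0.26.
At the golden rule the marginal product of capital equals n+g+δ: 0.26·k^(0.26−1) = 0.095. Solving, k_gold = (0.26/0.095)^(1/0.74) ≈ 3.8983.
y_gold = 3.8983^0.26 ≈ 1.4244; c_gold = (1−0.26)·y_gold ≈ 1.0540.

(a) s_gold = 0.2600; (b) c_gold ≈ 1.0540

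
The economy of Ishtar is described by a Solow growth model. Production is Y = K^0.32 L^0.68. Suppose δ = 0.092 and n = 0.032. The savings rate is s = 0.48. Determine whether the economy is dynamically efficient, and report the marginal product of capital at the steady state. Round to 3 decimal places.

dynamically inefficient; MPK ≈ 0.083

n + δ = 0.032 + 0.092 = 0.124.
Steady-state k*: s·k^0.32 = 0.124·k gives k* = (0.48/0.124)^(1/0.68) ≈ 7.3188.
MPK = 0.32·7.3188^(-0.68) ≈ 0.0827.
MPK < n+δ = 0.124, so the economy is dynamically inefficient (over-saving).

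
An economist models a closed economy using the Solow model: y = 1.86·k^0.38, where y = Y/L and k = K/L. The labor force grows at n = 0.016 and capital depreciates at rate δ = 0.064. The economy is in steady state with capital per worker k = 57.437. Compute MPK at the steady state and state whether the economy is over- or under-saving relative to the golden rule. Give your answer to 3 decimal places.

n + δ = 0.016 + 0.064 = 0.08.
MPK = 0.38·1.86·k^(0.38−1) = 0.38·1.86·57.437^(-0.62) ≈ 0.0574.
MPK < 0.08, so the economy is dynamically inefficient (over-saving).

over-saving; MPK ≈ 0.057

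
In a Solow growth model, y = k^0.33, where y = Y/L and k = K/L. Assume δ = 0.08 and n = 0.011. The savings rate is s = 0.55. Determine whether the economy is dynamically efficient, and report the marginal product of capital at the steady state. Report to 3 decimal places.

n + δ = 0.011 + 0.08 = 0.091.
Steady-state k*: s·k^0.33 = 0.091·k gives k* = (0.55/0.091)^(1/0.67) ≈ 14.6606.
MPK = 0.33·14.6606^(-0.67) ≈ 0.0546.
MPK < n+δ = 0.091, so the economy is dynamically inefficient (over-saving).

dynamically inefficient; MPK ≈ 0.055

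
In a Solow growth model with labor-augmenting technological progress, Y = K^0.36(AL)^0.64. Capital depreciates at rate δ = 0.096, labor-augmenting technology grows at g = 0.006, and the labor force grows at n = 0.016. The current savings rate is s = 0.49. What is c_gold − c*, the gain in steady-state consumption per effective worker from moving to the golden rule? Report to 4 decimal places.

Δc ≈ 0.0626

Break-even investment rate: n + g + δ = 0.016 + 0.006 + 0.096 = 0.118.
Current steady state (s = 0.49): k* = (0.49/0.118)^(1/0.64) ≈ 9.2494, y* = 9.2494^0.36 ≈ 2.2274, c* = (1−0.49)·2.2274 ≈ 1.1360.
Golden rule sets MPK = n+g+δ: 0.36·k^(0.36−1) = 0.118, so k_gold = (0.36/0.118)^(1/0.64) ≈ 5.7136.
y_gold = 5.7136^0.36 ≈ 1.8728, c_gold = y_gold − 0.118·k_gold ≈ 1.1986.
Gain: Δc = 1.1986 − 1.1360 ≈ 0.0626.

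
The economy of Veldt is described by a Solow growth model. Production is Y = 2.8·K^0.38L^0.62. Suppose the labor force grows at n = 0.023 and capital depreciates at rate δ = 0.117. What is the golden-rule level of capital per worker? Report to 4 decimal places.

The effective depreciation rate is n + δ = 0.023 + 0.117 = 0.14.
At the golden rule the marginal product of capital equals n+δ: 0.38·2.8·k^(0.38−1) = 0.14. Solving, k_gold = (0.38·2.8/0.14)^(1/0.62) ≈ 26.3431.

k_gold ≈ 26.3431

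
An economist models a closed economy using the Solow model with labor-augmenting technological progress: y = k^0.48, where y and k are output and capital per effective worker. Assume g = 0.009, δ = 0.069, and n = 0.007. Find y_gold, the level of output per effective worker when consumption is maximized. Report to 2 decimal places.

y_gold ≈ 4.94

The effective depreciation rate is n + g + δ = 0.007 + 0.009 + 0.069 = 0.085.
Maximizing c = f(k) − (n+g+δ)·k gives f'(k) = n+g+δ, i.e. 0.48·k^(0.48−1) = 0.085, so k_gold = (0.48/0.085)^(1/0.52) ≈ 27.9134.
Output: y_gold = k_gold^0.48 = 27.9134^0.48 ≈ 4.9430.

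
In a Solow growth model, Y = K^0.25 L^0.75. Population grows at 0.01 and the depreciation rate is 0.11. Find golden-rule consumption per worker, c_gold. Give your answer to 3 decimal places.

The effective depreciation rate is n + δ = 0.01 + 0.11 = 0.12.
Setting f'(k) = n+δ gives 0.25·k^(0.25−1) = 0.12, hence k_gold = (0.25/0.12)^(1/0.75) ≈ 2.6608.
y_gold = 2.6608^0.25 ≈ 1.2772.
c_gold = y_gold − (n+δ)·k_gold = 1.2772 − 0.12·2.6608 ≈ 0.9579.

c_gold ≈ 0.958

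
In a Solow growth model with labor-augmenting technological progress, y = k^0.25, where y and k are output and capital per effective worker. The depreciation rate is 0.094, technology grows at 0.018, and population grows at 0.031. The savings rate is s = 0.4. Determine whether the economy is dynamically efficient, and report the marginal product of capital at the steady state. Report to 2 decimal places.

dynamically inefficient; MPK ≈ 0.09

n + g + δ = 0.031 + 0.018 + 0.094 = 0.143.
Steady-state k*: s·k^0.25 = 0.143·k gives k* = (0.4/0.143)^(1/0.75) ≈ 3.9412.
MPK = 0.25·3.9412^(-0.75) ≈ 0.0894.
MPK < n+g+δ = 0.143, so the economy is dynamically inefficient (over-saving).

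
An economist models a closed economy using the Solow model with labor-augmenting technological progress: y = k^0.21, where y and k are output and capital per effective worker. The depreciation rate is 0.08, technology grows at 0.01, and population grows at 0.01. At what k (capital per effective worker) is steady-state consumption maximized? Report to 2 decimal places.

k_gold ≈ 2.56

The effective depreciation rate is n + g + δ = 0.01 + 0.01 + 0.08 = 0.1.
Setting f'(k) = n+g+δ gives 0.21·k^(0.21−1) = 0.1, hence k_gold = (0.21/0.1)^(1/0.79) ≈ 2.5578.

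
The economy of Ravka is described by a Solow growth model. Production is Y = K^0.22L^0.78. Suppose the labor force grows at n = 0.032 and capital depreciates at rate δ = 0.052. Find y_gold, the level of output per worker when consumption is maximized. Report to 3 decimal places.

Break-even investment rate: n + δ = 0.032 + 0.052 = 0.084.
At the golden rule the marginal product of capital equals n+δ: 0.22·k^(0.22−1) = 0.084. Solving, k_gold = (0.22/0.084)^(1/0.78) ≈ 3.4362.
Output: y_gold = k_gold^0.22 = 3.4362^0.22 ≈ 1.3120.

y_gold ≈ 1.312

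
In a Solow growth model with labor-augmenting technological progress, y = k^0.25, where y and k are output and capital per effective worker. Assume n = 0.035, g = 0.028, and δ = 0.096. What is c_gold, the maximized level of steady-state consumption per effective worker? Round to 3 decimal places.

n + g + δ = 0.035 + 0.028 + 0.096 = 0.159.
Golden rule sets MPK = n+g+δ: 0.25·k^(0.25−1) = 0.159, so k_gold = (0.25/0.159)^(1/0.75) ≈ 1.8283.
y_gold = 1.8283^0.25 ≈ 1.1628.
c_gold = y_gold − (n+g+δ)·k_gold = 1.1628 − 0.159·1.8283 ≈ 0.8721.

c_gold ≈ 0.872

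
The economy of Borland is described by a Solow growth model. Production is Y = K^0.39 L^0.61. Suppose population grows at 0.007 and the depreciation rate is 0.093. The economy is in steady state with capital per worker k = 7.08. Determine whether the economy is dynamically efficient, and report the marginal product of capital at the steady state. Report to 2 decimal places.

dynamically efficient; MPK ≈ 0.12

n + δ = 0.007 + 0.093 = 0.1.
MPK = 0.39·k^(0.39−1) = 0.39·7.08^(-0.61) ≈ 0.1182.
MPK > 0.1, so the economy is dynamically efficient (under-saving).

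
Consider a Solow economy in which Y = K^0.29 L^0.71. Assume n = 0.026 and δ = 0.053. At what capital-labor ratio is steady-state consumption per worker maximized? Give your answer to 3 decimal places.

n + δ = 0.026 + 0.053 = 0.079.
At the golden rule the marginal product of capital equals n+δ: 0.29·k^(0.29−1) = 0.079. Solving, k_gold = (0.29/0.079)^(1/0.71) ≈ 6.2438.

k_gold ≈ 6.244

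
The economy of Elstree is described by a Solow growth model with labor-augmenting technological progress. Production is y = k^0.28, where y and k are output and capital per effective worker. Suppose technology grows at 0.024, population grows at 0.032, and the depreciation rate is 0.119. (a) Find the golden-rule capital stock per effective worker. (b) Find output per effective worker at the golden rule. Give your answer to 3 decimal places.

(a) k_gold ≈ 1.921; (b) y_gold ≈ 1.201

The effective depreciation rate is n + g + δ = 0.032 + 0.024 + 0.119 = 0.175.
At the golden rule the marginal product of capital equals n+g+δ: 0.28·k^(0.28−1) = 0.175. Solving, k_gold = (0.28/0.175)^(1/0.72) ≈ 1.9209.
y_gold = 1.9209^0.28 ≈ 1.2005.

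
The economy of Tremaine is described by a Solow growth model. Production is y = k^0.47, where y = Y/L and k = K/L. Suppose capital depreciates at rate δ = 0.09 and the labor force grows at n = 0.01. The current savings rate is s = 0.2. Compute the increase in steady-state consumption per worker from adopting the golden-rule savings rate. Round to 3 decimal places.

Δc ≈ 0.611

Break-even investment rate: n + δ = 0.01 + 0.09 = 0.1.
Current steady state (s = 0.2): k* = (0.2/0.1)^(1/0.53) ≈ 3.6981, y* = 3.6981^0.47 ≈ 1.8491, c* = (1−0.2)·1.8491 ≈ 1.4792.
Setting f'(k) = n+δ gives 0.47·k^(0.47−1) = 0.1, hence k_gold = (0.47/0.1)^(1/0.53) ≈ 18.5400.
y_gold = 18.5400^0.47 ≈ 3.9447, c_gold = y_gold − 0.1·k_gold ≈ 2.0907.
Gain: Δc = 2.0907 − 1.4792 ≈ 0.6114.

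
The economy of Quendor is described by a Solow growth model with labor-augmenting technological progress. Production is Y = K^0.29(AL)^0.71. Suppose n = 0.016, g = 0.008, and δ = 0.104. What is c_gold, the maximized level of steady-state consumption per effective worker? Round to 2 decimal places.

c_gold ≈ 0.99

Capital per effective worker breaks even when investment replaces (n + g + δ)·k; here n + g + δ = 0.128.
Golden rule sets MPK = n+g+δ: 0.29·k^(0.29−1) = 0.128, so k_gold = (0.29/0.128)^(1/0.71) ≈ 3.1642.
y_gold = 3.1642^0.29 ≈ 1.3966.
c_gold = y_gold − (n+g+δ)·k_gold = 1.3966 − 0.128·3.1642 ≈ 0.9916.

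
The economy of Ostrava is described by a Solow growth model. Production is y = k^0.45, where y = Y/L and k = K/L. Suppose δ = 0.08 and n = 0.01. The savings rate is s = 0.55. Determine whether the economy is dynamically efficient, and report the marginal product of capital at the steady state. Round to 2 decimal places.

n + δ = 0.01 + 0.08 = 0.09.
Steady-state k*: s·k^0.45 = 0.09·k gives k* = (0.55/0.09)^(1/0.55) ≈ 26.8726.
MPK = 0.45·26.8726^(-0.55) ≈ 0.0736.
MPK < n+δ = 0.09, so the economy is dynamically inefficient (over-saving).

dynamically inefficient; MPK ≈ 0.07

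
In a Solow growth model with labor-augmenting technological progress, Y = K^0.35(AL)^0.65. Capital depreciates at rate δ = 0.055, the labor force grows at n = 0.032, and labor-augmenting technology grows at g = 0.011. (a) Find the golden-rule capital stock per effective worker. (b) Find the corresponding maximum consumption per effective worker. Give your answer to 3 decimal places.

n + g + δ = 0.032 + 0.011 + 0.055 = 0.098.
Setting f'(k) = n+g+δ gives 0.35·k^(0.35−1) = 0.098, hence k_gold = (0.35/0.098)^(1/0.65) ≈ 7.0880.
y_gold = 7.0880^0.35 ≈ 1.9847; c_gold = y_gold − 0.098·k_gold ≈ 1.2900.

(a) k_gold ≈ 7.088; (b) c_gold ≈ 1.290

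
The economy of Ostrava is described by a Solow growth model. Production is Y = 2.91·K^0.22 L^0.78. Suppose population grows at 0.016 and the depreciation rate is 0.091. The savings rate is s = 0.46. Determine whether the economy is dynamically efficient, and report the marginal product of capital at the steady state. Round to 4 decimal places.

Break-even investment rate: n + δ = 0.016 + 0.091 = 0.107.
Steady-state k*: s·A·k^0.22 = 0.107·k gives k* = (0.46·2.91/0.107)^(1/0.78) ≈ 25.5125.
MPK = 0.22·2.91·25.5125^(-0.78) ≈ 0.0512.
MPK < n+δ = 0.107, so the economy is dynamically inefficient (over-saving).

dynamically inefficient; MPK ≈ 0.0512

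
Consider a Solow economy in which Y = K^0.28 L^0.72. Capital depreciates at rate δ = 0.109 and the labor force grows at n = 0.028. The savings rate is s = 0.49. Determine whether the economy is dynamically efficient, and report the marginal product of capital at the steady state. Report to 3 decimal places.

dynamically inefficient; MPK ≈ 0.078

Capital per worker breaks even when investment replaces (n + δ)·k; here n + δ = 0.137.
Steady-state k*: s·k^0.28 = 0.137·k gives k* = (0.49/0.137)^(1/0.72) ≈ 5.8711.
MPK = 0.28·5.8711^(-0.72) ≈ 0.0783.
MPK < n+δ = 0.137, so the economy is dynamically inefficient (over-saving).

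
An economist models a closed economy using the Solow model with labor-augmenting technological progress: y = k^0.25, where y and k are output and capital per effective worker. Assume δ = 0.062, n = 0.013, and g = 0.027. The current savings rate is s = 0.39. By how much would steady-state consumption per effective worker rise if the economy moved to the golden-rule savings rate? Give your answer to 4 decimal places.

Break-even investment rate: n + g + δ = 0.013 + 0.027 + 0.062 = 0.102.
Current steady state (s = 0.39): k* = (0.39/0.102)^(1/0.75) ≈ 5.9789, y* = 5.9789^0.25 ≈ 1.5637, c* = (1−0.39)·1.5637 ≈ 0.9539.
At the golden rule the marginal product of capital equals n+g+δ: 0.25·k^(0.25−1) = 0.102. Solving, k_gold = (0.25/0.102)^(1/0.75) ≈ 3.3046.
y_gold = 3.3046^0.25 ≈ 1.3483, c_gold = y_gold − 0.102·k_gold ≈ 1.0112.
Gain: Δc = 1.0112 − 0.9539 ≈ 0.0573.

Δc ≈ 0.0573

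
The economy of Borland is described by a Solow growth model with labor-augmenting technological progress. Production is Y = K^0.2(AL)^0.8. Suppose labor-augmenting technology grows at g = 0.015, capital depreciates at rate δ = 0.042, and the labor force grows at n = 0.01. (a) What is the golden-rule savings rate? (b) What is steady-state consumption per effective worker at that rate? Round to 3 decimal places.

(a) s_gold = 0.200; (b) c_gold ≈ 1.052

n + g + δ = 0.01 + 0.015 + 0.042 = 0.067.
For Cobb-Douglas, s_gold equals capital's share: s_gold = 0.2.
At the golden rule the marginal product of capital equals n+g+δ: 0.2·k^(0.2−1) = 0.067. Solving, k_gold = (0.2/0.067)^(1/0.8) ≈ 3.9237.
y_gold = 3.9237^0.2 ≈ 1.3144; c_gold = (1−0.2)·y_gold ≈ 1.0515.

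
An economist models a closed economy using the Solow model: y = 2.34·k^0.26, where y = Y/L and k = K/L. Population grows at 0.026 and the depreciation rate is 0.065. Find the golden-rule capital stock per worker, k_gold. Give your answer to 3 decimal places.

n + δ = 0.026 + 0.065 = 0.091.
At the golden rule the marginal product of capital equals n+δ: 0.26·2.34·k^(0.26−1) = 0.091. Solving, k_gold = (0.26·2.34/0.091)^(1/0.74) ≈ 13.0336.

k_gold ≈ 13.034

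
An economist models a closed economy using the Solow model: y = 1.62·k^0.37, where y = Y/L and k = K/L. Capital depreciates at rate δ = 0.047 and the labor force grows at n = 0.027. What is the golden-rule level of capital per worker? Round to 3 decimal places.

Break-even investment rate: n + δ = 0.027 + 0.047 = 0.074.
At the golden rule the marginal product of capital equals n+δ: 0.37·1.62·k^(0.37−1) = 0.074. Solving, k_gold = (0.37·1.62/0.074)^(1/0.63) ≈ 27.6719.

k_gold ≈ 27.672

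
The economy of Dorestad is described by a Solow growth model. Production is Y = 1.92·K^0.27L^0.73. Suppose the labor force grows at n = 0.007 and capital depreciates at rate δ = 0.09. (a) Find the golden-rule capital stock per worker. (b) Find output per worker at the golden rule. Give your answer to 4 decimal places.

The effective depreciation rate is n + δ = 0.007 + 0.09 = 0.097.
Setting f'(k) = n+δ gives 0.27·1.92·k^(0.27−1) = 0.097, hence k_gold = (0.27·1.92/0.097)^(1/0.73) ≈ 9.9338.
y_gold = 1.92·9.9338^0.27 ≈ 3.5688.

(a) k_gold ≈ 9.9338; (b) y_gold ≈ 3.5688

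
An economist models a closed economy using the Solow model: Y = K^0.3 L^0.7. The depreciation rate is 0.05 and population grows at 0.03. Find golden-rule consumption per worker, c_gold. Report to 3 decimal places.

Break-even investment rate: n + δ = 0.03 + 0.05 = 0.08.
Maximizing c = f(k) − (n+δ)·k gives f'(k) = n+δ, i.e. 0.3·k^(0.3−1) = 0.08, so k_gold = (0.3/0.08)^(1/0.7) ≈ 6.6076.
y_gold = 6.6076^0.3 ≈ 1.7620.
c_gold = y_gold − (n+δ)·k_gold = 1.7620 − 0.08·6.6076 ≈ 1.2334.

c_gold ≈ 1.233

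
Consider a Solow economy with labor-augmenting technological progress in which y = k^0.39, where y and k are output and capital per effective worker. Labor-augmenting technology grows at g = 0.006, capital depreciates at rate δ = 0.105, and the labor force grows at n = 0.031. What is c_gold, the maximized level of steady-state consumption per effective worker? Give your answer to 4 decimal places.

n + g + δ = 0.031 + 0.006 + 0.105 = 0.142.
At the golden rule the marginal product of capital equals n+g+δ: 0.39·k^(0.39−1) = 0.142. Solving, k_gold = (0.39/0.142)^(1/0.61) ≈ 5.2397.
y_gold = 5.2397^0.39 ≈ 1.9078.
c_gold = y_gold − (n+g+δ)·k_gold = 1.9078 − 0.142·5.2397 ≈ 1.1637.

c_gold ≈ 1.1637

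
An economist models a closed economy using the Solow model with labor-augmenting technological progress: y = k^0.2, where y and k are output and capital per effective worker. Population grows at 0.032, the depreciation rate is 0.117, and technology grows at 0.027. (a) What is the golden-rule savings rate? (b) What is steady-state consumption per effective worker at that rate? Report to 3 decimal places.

(a) s_gold = 0.200; (b) c_gold ≈ 0.826

The effective depreciation rate is n + g + δ = 0.032 + 0.027 + 0.117 = 0.176.
For Cobb-Douglas, s_gold equals capital's share: s_gold = 0.2.
Golden rule sets MPK = n+g+δ: 0.2·k^(0.2−1) = 0.176, so k_gold = (0.2/0.176)^(1/0.8) ≈ 1.1733.
y_gold = 1.1733^0.2 ≈ 1.0325; c_gold = (1−0.2)·y_gold ≈ 0.8260.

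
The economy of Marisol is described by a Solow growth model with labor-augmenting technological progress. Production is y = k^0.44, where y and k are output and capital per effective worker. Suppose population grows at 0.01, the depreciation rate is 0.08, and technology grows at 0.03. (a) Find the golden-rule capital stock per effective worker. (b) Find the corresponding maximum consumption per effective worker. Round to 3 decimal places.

(a) k_gold ≈ 10.177; (b) c_gold ≈ 1.554

n + g + δ = 0.01 + 0.03 + 0.08 = 0.12.
At the golden rule the marginal product of capital equals n+g+δ: 0.44·k^(0.44−1) = 0.12. Solving, k_gold = (0.44/0.12)^(1/0.56) ≈ 10.1772.
y_gold = 10.1772^0.44 ≈ 2.7756; c_gold = y_gold − 0.12·k_gold ≈ 1.5543.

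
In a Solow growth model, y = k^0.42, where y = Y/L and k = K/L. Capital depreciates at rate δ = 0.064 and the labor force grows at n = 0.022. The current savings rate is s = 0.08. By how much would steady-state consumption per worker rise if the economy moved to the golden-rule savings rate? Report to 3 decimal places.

Δc ≈ 0.956

The effective depreciation rate is n + δ = 0.022 + 0.064 = 0.086.
Current steady state (s = 0.08): k* = (0.08/0.086)^(1/0.58) ≈ 0.8828, y* = 0.8828^0.42 ≈ 0.9490, c* = (1−0.08)·0.9490 ≈ 0.8731.
Setting f'(k) = n+δ gives 0.42·k^(0.42−1) = 0.086, hence k_gold = (0.42/0.086)^(1/0.58) ≈ 15.3993.
y_gold = 15.3993^0.42 ≈ 3.1532, c_gold = y_gold − 0.086·k_gold ≈ 1.8289.
Gain: Δc = 1.8289 − 0.8731 ≈ 0.9558.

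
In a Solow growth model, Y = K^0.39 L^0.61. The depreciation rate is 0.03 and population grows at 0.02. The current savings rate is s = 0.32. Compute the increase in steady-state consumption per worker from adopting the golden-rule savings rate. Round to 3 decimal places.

Δc ≈ 0.040

Break-even investment rate: n + δ = 0.02 + 0.03 = 0.05.
Current steady state (s = 0.32): k* = (0.32/0.05)^(1/0.61) ≈ 20.9704, y* = 20.9704^0.39 ≈ 3.2766, c* = (1−0.32)·3.2766 ≈ 2.2281.
At the golden rule the marginal product of capital equals n+δ: 0.39·k^(0.39−1) = 0.05. Solving, k_gold = (0.39/0.05)^(1/0.61) ≈ 29.0035.
y_gold = 29.0035^0.39 ≈ 3.7184, c_gold = y_gold − 0.05·k_gold ≈ 2.2682.
Gain: Δc = 2.2682 − 2.2281 ≈ 0.0401.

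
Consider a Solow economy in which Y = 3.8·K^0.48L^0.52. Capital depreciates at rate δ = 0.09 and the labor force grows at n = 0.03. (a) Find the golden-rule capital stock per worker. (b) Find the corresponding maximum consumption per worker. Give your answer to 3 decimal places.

(a) k_gold ≈ 187.403; (b) c_gold ≈ 24.362

Break-even investment rate: n + δ = 0.03 + 0.09 = 0.12.
Golden rule sets MPK = n+δ: 0.48·3.8·k^(0.48−1) = 0.12, so k_gold = (0.48·3.8/0.12)^(1/0.52) ≈ 187.4028.
y_gold = 3.8·187.4028^0.48 ≈ 46.8507; c_gold = y_gold − 0.12·k_gold ≈ 24.3624.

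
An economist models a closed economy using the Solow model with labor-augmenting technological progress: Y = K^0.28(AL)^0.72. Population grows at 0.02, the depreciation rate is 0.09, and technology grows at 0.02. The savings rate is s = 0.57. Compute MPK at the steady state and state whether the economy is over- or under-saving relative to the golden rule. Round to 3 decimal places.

over-saving; MPK ≈ 0.064

The effective depreciation rate is n + g + δ = 0.02 + 0.02 + 0.09 = 0.13.
Steady-state k*: s·k^0.28 = 0.13·k gives k* = (0.57/0.13)^(1/0.72) ≈ 7.7906.
MPK = 0.28·7.7906^(-0.72) ≈ 0.0639.
MPK < n+g+δ = 0.13, so the economy is dynamically inefficient (over-saving).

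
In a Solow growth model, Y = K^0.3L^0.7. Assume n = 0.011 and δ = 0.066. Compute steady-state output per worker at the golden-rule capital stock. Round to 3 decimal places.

y_gold ≈ 1.791

Capital per worker breaks even when investment replaces (n + δ)·k; here n + δ = 0.077.
Maximizing c = f(k) − (n+δ)·k gives f'(k) = n+δ, i.e. 0.3·k^(0.3−1) = 0.077, so k_gold = (0.3/0.077)^(1/0.7) ≈ 6.9784.
Output: y_gold = k_gold^0.3 = 6.9784^0.3 ≈ 1.7911.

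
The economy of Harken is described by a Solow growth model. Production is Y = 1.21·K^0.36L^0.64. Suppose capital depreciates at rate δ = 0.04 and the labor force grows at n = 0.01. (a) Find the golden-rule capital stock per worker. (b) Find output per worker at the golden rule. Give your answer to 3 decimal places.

(a) k_gold ≈ 29.440; (b) y_gold ≈ 4.089

Break-even investment rate: n + δ = 0.01 + 0.04 = 0.05.
Setting f'(k) = n+δ gives 0.36·1.21·k^(0.36−1) = 0.05, hence k_gold = (0.36·1.21/0.05)^(1/0.64) ≈ 29.4398.
y_gold = 1.21·29.4398^0.36 ≈ 4.0889.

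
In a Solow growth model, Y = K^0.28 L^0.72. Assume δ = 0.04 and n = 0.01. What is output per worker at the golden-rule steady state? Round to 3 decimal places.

y_gold ≈ 1.954

Capital per worker breaks even when investment replaces (n + δ)·k; here n + δ = 0.05.
Golden rule sets MPK = n+δ: 0.28·k^(0.28−1) = 0.05, so k_gold = (0.28/0.05)^(1/0.72) ≈ 10.9433.
Output: y_gold = k_gold^0.28 = 10.9433^0.28 ≈ 1.9542.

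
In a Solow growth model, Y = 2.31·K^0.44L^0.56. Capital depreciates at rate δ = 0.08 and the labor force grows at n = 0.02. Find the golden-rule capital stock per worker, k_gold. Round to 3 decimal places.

k_gold ≈ 62.854

Capital per worker breaks even when investment replaces (n + δ)·k; here n + δ = 0.1.
Golden rule sets MPK = n+δ: 0.44·2.31·k^(0.44−1) = 0.1, so k_gold = (0.44·2.31/0.1)^(1/0.56) ≈ 62.8535.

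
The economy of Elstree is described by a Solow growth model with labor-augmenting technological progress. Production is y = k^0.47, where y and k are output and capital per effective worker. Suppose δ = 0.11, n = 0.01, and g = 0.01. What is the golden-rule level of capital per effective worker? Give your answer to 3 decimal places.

Capital per effective worker breaks even when investment replaces (n + g + δ)·k; here n + g + δ = 0.13.
At the golden rule the marginal product of capital equals n+g+δ: 0.47·k^(0.47−1) = 0.13. Solving, k_gold = (0.47/0.13)^(1/0.53) ≈ 11.3011.

k_gold ≈ 11.301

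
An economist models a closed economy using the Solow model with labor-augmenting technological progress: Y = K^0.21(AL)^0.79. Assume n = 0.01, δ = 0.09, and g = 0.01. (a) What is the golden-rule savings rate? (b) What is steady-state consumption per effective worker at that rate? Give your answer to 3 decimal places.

The effective depreciation rate is n + g + δ = 0.01 + 0.01 + 0.09 = 0.11.
For Cobb-Douglas, s_gold equals capital's share: s_gold = 0.21.
Maximizing c = f(k) − (n+g+δ)·k gives f'(k) = n+g+δ, i.e. 0.21·k^(0.21−1) = 0.11, so k_gold = (0.21/0.11)^(1/0.79) ≈ 2.2671.
y_gold = 2.2671^0.21 ≈ 1.1875; c_gold = (1−0.21)·y_gold ≈ 0.9382.

(a) s_gold = 0.210; (b) c_gold ≈ 0.938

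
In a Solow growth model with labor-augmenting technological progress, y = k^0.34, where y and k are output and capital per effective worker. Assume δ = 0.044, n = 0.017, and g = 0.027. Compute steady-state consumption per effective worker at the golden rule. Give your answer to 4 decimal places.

c_gold ≈ 1.3241

The effective depreciation rate is n + g + δ = 0.017 + 0.027 + 0.044 = 0.088.
Setting f'(k) = n+g+δ gives 0.34·k^(0.34−1) = 0.088, hence k_gold = (0.34/0.088)^(1/0.66) ≈ 7.7515.
y_gold = 7.7515^0.34 ≈ 2.0063.
c_gold = y_gold − (n+g+δ)·k_gold = 2.0063 − 0.088·7.7515 ≈ 1.3241.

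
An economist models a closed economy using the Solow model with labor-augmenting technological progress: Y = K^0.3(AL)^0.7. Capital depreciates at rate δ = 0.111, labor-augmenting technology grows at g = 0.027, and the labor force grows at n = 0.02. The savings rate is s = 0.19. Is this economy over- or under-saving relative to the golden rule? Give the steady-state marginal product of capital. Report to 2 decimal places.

n + g + δ = 0.02 + 0.027 + 0.111 = 0.158.
Steady-state k*: s·k^0.3 = 0.158·k gives k* = (0.19/0.158)^(1/0.7) ≈ 1.3014.
MPK = 0.3·1.3014^(-0.7) ≈ 0.2495.
MPK > n+g+δ = 0.158, so the economy is dynamically efficient (under-saving).

under-saving; MPK ≈ 0.25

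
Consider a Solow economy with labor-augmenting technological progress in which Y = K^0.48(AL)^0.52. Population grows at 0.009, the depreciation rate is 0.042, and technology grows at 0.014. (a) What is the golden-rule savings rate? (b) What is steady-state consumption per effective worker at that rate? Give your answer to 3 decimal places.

(a) s_gold = 0.480; (b) c_gold ≈ 3.293

Capital per effective worker breaks even when investment replaces (n + g + δ)·k; here n + g + δ = 0.065.
For Cobb-Douglas, s_gold equals capital's share: s_gold = 0.48.
At the golden rule the marginal product of capital equals n+g+δ: 0.48·k^(0.48−1) = 0.065. Solving, k_gold = (0.48/0.065)^(1/0.52) ≈ 46.7586.
y_gold = 46.7586^0.48 ≈ 6.3319; c_gold = (1−0.48)·y_gold ≈ 3.2926.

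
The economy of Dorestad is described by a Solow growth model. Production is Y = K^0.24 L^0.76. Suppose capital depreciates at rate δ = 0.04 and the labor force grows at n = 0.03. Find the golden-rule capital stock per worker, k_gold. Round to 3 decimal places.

k_gold ≈ 5.059

Capital per worker breaks even when investment replaces (n + δ)·k; here n + δ = 0.07.
Golden rule sets MPK = n+δ: 0.24·k^(0.24−1) = 0.07, so k_gold = (0.24/0.07)^(1/0.76) ≈ 5.0594.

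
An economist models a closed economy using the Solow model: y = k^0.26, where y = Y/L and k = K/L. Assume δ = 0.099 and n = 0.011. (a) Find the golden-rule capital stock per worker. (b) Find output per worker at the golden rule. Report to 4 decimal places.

(a) k_gold ≈ 3.1977; (b) y_gold ≈ 1.3529

The effective depreciation rate is n + δ = 0.011 + 0.099 = 0.11.
At the golden rule the marginal product of capital equals n+δ: 0.26·k^(0.26−1) = 0.11. Solving, k_gold = (0.26/0.11)^(1/0.74) ≈ 3.1977.
y_gold = 3.1977^0.26 ≈ 1.3529.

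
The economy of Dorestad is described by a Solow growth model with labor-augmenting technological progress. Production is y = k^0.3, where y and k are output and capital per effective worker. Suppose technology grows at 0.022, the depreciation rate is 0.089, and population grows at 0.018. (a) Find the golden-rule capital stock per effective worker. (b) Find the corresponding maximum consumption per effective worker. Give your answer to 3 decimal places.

(a) k_gold ≈ 3.339; (b) c_gold ≈ 1.005

n + g + δ = 0.018 + 0.022 + 0.089 = 0.129.
Golden rule sets MPK = n+g+δ: 0.3·k^(0.3−1) = 0.129, so k_gold = (0.3/0.129)^(1/0.7) ≈ 3.3390.
y_gold = 3.3390^0.3 ≈ 1.4358; c_gold = y_gold − 0.129·k_gold ≈ 1.0050.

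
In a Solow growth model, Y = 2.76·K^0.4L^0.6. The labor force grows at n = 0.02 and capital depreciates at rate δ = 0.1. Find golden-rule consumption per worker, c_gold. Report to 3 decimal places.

c_gold ≈ 7.271

The effective depreciation rate is n + δ = 0.02 + 0.1 = 0.12.
Setting f'(k) = n+δ gives 0.4·2.76·k^(0.4−1) = 0.12, hence k_gold = (0.4·2.76/0.12)^(1/0.6) ≈ 40.3936.
y_gold = 2.76·40.3936^0.4 ≈ 12.1181.
c_gold = y_gold − (n+δ)·k_gold = 12.1181 − 0.12·40.3936 ≈ 7.2709.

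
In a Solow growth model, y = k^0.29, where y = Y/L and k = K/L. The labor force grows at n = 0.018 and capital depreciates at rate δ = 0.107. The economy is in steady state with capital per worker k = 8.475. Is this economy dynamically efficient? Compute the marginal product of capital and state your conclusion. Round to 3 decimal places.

dynamically inefficient; MPK ≈ 0.064

Break-even investment rate: n + δ = 0.018 + 0.107 = 0.125.
MPK = 0.29·k^(0.29−1) = 0.29·8.475^(-0.71) ≈ 0.0636.
MPK < 0.125, so the economy is dynamically inefficient (over-saving).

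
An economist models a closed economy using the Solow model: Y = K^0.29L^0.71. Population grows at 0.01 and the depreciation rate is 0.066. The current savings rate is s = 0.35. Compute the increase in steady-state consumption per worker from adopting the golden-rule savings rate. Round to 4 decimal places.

n + δ = 0.01 + 0.066 = 0.076.
Current steady state (s = 0.35): k* = (0.35/0.076)^(1/0.71) ≈ 8.5933, y* = 8.5933^0.29 ≈ 1.8660, c* = (1−0.35)·1.8660 ≈ 1.2129.
Maximizing c = f(k) − (n+δ)·k gives f'(k) = n+δ, i.e. 0.29·k^(0.29−1) = 0.076, so k_gold = (0.29/0.076)^(1/0.71) ≈ 6.5938.
y_gold = 6.5938^0.29 ≈ 1.7280, c_gold = y_gold − 0.076·k_gold ≈ 1.2269.
Gain: Δc = 1.2269 − 1.2129 ≈ 0.0140.

Δc ≈ 0.0140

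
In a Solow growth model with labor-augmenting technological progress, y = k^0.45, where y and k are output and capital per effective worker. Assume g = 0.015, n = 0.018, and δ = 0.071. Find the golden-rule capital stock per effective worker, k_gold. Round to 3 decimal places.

k_gold ≈ 14.345

n + g + δ = 0.018 + 0.015 + 0.071 = 0.104.
Golden rule sets MPK = n+g+δ: 0.45·k^(0.45−1) = 0.104, so k_gold = (0.45/0.104)^(1/0.55) ≈ 14.3446.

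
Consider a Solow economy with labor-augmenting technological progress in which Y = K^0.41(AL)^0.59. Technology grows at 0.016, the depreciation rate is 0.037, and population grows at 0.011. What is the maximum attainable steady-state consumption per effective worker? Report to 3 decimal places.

c_gold ≈ 2.145

The effective depreciation rate is n + g + δ = 0.011 + 0.016 + 0.037 = 0.064.
At the golden rule the marginal product of capital equals n+g+δ: 0.41·k^(0.41−1) = 0.064. Solving, k_gold = (0.41/0.064)^(1/0.59) ≈ 23.2876.
y_gold = 23.2876^0.41 ≈ 3.6351.
c_gold = y_gold − (n+g+δ)·k_gold = 3.6351 − 0.064·23.2876 ≈ 2.1447.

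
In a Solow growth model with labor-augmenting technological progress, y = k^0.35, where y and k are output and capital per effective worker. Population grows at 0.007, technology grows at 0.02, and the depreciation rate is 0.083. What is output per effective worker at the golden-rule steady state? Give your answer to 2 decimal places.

The effective depreciation rate is n + g + δ = 0.007 + 0.02 + 0.083 = 0.11.
Maximizing c = f(k) − (n+g+δ)·k gives f'(k) = n+g+δ, i.e. 0.35·k^(0.35−1) = 0.11, so k_gold = (0.35/0.11)^(1/0.65) ≈ 5.9340.
Output: y_gold = k_gold^0.35 = 5.9340^0.35 ≈ 1.8650.

y_gold ≈ 1.86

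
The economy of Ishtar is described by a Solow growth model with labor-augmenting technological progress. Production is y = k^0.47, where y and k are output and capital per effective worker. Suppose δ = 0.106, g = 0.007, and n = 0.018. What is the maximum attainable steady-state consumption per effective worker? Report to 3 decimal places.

c_gold ≈ 1.645

Break-even investment rate: n + g + δ = 0.018 + 0.007 + 0.106 = 0.131.
At the golden rule the marginal product of capital equals n+g+δ: 0.47·k^(0.47−1) = 0.131. Solving, k_gold = (0.47/0.131)^(1/0.53) ≈ 11.1389.
y_gold = 11.1389^0.47 ≈ 3.1047.
c_gold = y_gold − (n+g+δ)·k_gold = 3.1047 − 0.131·11.1389 ≈ 1.6455.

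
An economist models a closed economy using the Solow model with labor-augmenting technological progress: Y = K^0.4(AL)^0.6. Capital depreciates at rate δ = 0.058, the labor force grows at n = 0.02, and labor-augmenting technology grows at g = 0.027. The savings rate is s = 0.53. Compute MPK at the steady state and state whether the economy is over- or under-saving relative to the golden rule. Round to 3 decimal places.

Break-even investment rate: n + g + δ = 0.02 + 0.027 + 0.058 = 0.105.
Steady-state k*: s·k^0.4 = 0.105·k gives k* = (0.53/0.105)^(1/0.6) ≈ 14.8529.
MPK = 0.4·14.8529^(-0.6) ≈ 0.0792.
MPK < n+g+δ = 0.105, so the economy is dynamically inefficient (over-saving).

over-saving; MPK ≈ 0.079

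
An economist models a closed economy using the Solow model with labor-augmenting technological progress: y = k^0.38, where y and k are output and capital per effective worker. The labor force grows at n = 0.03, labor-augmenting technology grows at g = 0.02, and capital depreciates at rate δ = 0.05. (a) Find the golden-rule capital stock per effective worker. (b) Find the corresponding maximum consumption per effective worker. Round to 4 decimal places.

(a) k_gold ≈ 8.6126; (b) c_gold ≈ 1.4052

Break-even investment rate: n + g + δ = 0.03 + 0.02 + 0.05 = 0.1.
Setting f'(k) = n+g+δ gives 0.38·k^(0.38−1) = 0.1, hence k_gold = (0.38/0.1)^(1/0.62) ≈ 8.6126.
y_gold = 8.6126^0.38 ≈ 2.2665; c_gold = y_gold − 0.1·k_gold ≈ 1.4052.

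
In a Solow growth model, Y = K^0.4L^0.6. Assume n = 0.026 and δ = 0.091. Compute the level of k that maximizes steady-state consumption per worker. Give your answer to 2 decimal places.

k_gold ≈ 7.76

Break-even investment rate: n + δ = 0.026 + 0.091 = 0.117.
Maximizing c = f(k) − (n+δ)·k gives f'(k) = n+δ, i.e. 0.4·k^(0.4−1) = 0.117, so k_gold = (0.4/0.117)^(1/0.6) ≈ 7.7587.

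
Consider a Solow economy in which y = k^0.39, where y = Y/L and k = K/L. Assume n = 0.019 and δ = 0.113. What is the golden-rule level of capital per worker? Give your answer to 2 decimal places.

Capital per worker breaks even when investment replaces (n + δ)·k; here n + δ = 0.132.
At the golden rule the marginal product of capital equals n+δ: 0.39·k^(0.39−1) = 0.132. Solving, k_gold = (0.39/0.132)^(1/0.61) ≈ 5.9060.

k_gold ≈ 5.91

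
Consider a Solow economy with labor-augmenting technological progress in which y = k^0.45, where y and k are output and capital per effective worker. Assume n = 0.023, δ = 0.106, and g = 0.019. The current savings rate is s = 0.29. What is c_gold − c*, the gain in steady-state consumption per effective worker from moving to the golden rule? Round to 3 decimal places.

n + g + δ = 0.023 + 0.019 + 0.106 = 0.148.
Current steady state (s = 0.29): k* = (0.29/0.148)^(1/0.55) ≈ 3.3975, y* = 3.3975^0.45 ≈ 1.7339, c* = (1−0.29)·1.7339 ≈ 1.2311.
At the golden rule the marginal product of capital equals n+g+δ: 0.45·k^(0.45−1) = 0.148. Solving, k_gold = (0.45/0.148)^(1/0.55) ≈ 7.5525.
y_gold = 7.5525^0.45 ≈ 2.4839, c_gold = y_gold − 0.148·k_gold ≈ 1.3662.
Gain: Δc = 1.3662 − 1.2311 ≈ 0.1351.

Δc ≈ 0.135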